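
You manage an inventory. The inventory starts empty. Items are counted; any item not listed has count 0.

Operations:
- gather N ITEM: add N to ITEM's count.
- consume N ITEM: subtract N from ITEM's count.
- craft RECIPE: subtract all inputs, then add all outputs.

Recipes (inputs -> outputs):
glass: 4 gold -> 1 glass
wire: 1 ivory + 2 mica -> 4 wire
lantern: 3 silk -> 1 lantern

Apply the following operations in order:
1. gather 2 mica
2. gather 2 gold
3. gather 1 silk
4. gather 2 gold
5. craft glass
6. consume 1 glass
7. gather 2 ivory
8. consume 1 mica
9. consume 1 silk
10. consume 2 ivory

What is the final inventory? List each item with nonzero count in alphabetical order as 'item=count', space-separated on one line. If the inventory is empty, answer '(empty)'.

After 1 (gather 2 mica): mica=2
After 2 (gather 2 gold): gold=2 mica=2
After 3 (gather 1 silk): gold=2 mica=2 silk=1
After 4 (gather 2 gold): gold=4 mica=2 silk=1
After 5 (craft glass): glass=1 mica=2 silk=1
After 6 (consume 1 glass): mica=2 silk=1
After 7 (gather 2 ivory): ivory=2 mica=2 silk=1
After 8 (consume 1 mica): ivory=2 mica=1 silk=1
After 9 (consume 1 silk): ivory=2 mica=1
After 10 (consume 2 ivory): mica=1

Answer: mica=1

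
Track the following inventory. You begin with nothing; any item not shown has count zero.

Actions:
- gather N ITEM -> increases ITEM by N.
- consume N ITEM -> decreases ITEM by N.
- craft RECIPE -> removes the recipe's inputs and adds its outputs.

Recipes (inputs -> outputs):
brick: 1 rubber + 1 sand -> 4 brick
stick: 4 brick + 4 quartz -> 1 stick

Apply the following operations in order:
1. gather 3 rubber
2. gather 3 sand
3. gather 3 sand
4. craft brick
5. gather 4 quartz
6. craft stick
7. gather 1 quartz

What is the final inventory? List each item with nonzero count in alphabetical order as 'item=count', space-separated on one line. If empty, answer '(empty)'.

After 1 (gather 3 rubber): rubber=3
After 2 (gather 3 sand): rubber=3 sand=3
After 3 (gather 3 sand): rubber=3 sand=6
After 4 (craft brick): brick=4 rubber=2 sand=5
After 5 (gather 4 quartz): brick=4 quartz=4 rubber=2 sand=5
After 6 (craft stick): rubber=2 sand=5 stick=1
After 7 (gather 1 quartz): quartz=1 rubber=2 sand=5 stick=1

Answer: quartz=1 rubber=2 sand=5 stick=1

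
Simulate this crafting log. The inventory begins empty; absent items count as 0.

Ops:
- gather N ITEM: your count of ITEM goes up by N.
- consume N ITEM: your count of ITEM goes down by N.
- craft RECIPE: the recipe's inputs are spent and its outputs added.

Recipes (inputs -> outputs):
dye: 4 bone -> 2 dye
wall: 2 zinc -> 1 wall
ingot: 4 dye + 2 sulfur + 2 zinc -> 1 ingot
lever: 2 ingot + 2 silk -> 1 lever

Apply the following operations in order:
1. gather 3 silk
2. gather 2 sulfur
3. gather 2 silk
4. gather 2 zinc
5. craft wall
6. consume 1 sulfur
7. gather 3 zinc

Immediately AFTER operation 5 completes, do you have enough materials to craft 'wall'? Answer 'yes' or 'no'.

Answer: no

Derivation:
After 1 (gather 3 silk): silk=3
After 2 (gather 2 sulfur): silk=3 sulfur=2
After 3 (gather 2 silk): silk=5 sulfur=2
After 4 (gather 2 zinc): silk=5 sulfur=2 zinc=2
After 5 (craft wall): silk=5 sulfur=2 wall=1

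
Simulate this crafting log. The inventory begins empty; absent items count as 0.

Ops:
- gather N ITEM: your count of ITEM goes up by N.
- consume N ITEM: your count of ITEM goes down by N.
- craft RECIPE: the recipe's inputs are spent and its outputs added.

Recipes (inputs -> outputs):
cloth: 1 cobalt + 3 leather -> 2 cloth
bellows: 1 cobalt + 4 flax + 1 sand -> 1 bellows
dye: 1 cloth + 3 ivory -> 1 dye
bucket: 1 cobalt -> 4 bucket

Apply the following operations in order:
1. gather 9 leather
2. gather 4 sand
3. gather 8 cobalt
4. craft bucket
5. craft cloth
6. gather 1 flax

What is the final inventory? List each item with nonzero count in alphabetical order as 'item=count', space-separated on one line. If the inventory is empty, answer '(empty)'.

Answer: bucket=4 cloth=2 cobalt=6 flax=1 leather=6 sand=4

Derivation:
After 1 (gather 9 leather): leather=9
After 2 (gather 4 sand): leather=9 sand=4
After 3 (gather 8 cobalt): cobalt=8 leather=9 sand=4
After 4 (craft bucket): bucket=4 cobalt=7 leather=9 sand=4
After 5 (craft cloth): bucket=4 cloth=2 cobalt=6 leather=6 sand=4
After 6 (gather 1 flax): bucket=4 cloth=2 cobalt=6 flax=1 leather=6 sand=4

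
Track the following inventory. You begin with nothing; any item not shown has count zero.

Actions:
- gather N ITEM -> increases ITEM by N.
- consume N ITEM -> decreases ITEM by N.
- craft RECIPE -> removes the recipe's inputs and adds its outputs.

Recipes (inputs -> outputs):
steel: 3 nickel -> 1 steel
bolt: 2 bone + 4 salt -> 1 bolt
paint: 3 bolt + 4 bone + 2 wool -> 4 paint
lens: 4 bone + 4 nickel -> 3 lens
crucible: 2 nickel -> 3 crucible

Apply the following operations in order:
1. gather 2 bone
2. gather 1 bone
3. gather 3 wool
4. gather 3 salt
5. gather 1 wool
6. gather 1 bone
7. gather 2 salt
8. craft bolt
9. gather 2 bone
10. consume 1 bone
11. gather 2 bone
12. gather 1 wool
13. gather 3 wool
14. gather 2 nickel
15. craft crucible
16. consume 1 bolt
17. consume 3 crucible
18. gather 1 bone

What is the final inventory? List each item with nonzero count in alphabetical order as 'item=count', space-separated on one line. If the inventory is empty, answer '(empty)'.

After 1 (gather 2 bone): bone=2
After 2 (gather 1 bone): bone=3
After 3 (gather 3 wool): bone=3 wool=3
After 4 (gather 3 salt): bone=3 salt=3 wool=3
After 5 (gather 1 wool): bone=3 salt=3 wool=4
After 6 (gather 1 bone): bone=4 salt=3 wool=4
After 7 (gather 2 salt): bone=4 salt=5 wool=4
After 8 (craft bolt): bolt=1 bone=2 salt=1 wool=4
After 9 (gather 2 bone): bolt=1 bone=4 salt=1 wool=4
After 10 (consume 1 bone): bolt=1 bone=3 salt=1 wool=4
After 11 (gather 2 bone): bolt=1 bone=5 salt=1 wool=4
After 12 (gather 1 wool): bolt=1 bone=5 salt=1 wool=5
After 13 (gather 3 wool): bolt=1 bone=5 salt=1 wool=8
After 14 (gather 2 nickel): bolt=1 bone=5 nickel=2 salt=1 wool=8
After 15 (craft crucible): bolt=1 bone=5 crucible=3 salt=1 wool=8
After 16 (consume 1 bolt): bone=5 crucible=3 salt=1 wool=8
After 17 (consume 3 crucible): bone=5 salt=1 wool=8
After 18 (gather 1 bone): bone=6 salt=1 wool=8

Answer: bone=6 salt=1 wool=8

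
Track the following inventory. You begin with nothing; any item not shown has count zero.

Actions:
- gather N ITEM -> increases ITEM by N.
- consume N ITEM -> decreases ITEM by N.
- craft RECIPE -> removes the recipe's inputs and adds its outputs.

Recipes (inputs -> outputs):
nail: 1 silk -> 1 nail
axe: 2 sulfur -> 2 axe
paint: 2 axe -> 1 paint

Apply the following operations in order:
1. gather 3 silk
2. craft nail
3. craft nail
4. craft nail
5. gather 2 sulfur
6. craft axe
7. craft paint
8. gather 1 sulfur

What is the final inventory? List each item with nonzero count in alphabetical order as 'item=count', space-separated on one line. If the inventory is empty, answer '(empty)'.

After 1 (gather 3 silk): silk=3
After 2 (craft nail): nail=1 silk=2
After 3 (craft nail): nail=2 silk=1
After 4 (craft nail): nail=3
After 5 (gather 2 sulfur): nail=3 sulfur=2
After 6 (craft axe): axe=2 nail=3
After 7 (craft paint): nail=3 paint=1
After 8 (gather 1 sulfur): nail=3 paint=1 sulfur=1

Answer: nail=3 paint=1 sulfur=1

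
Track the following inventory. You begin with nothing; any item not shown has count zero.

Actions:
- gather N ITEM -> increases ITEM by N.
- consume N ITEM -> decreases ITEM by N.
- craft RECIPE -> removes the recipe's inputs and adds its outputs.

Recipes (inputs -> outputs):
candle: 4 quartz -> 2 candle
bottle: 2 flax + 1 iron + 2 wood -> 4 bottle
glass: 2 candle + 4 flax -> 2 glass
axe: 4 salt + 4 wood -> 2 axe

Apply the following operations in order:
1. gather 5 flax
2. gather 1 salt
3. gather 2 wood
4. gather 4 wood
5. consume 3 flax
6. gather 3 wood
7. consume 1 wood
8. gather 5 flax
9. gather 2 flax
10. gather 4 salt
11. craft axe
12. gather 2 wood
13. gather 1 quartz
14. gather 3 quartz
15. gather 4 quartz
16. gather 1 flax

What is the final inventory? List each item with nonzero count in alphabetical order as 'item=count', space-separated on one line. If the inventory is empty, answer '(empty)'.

Answer: axe=2 flax=10 quartz=8 salt=1 wood=6

Derivation:
After 1 (gather 5 flax): flax=5
After 2 (gather 1 salt): flax=5 salt=1
After 3 (gather 2 wood): flax=5 salt=1 wood=2
After 4 (gather 4 wood): flax=5 salt=1 wood=6
After 5 (consume 3 flax): flax=2 salt=1 wood=6
After 6 (gather 3 wood): flax=2 salt=1 wood=9
After 7 (consume 1 wood): flax=2 salt=1 wood=8
After 8 (gather 5 flax): flax=7 salt=1 wood=8
After 9 (gather 2 flax): flax=9 salt=1 wood=8
After 10 (gather 4 salt): flax=9 salt=5 wood=8
After 11 (craft axe): axe=2 flax=9 salt=1 wood=4
After 12 (gather 2 wood): axe=2 flax=9 salt=1 wood=6
After 13 (gather 1 quartz): axe=2 flax=9 quartz=1 salt=1 wood=6
After 14 (gather 3 quartz): axe=2 flax=9 quartz=4 salt=1 wood=6
After 15 (gather 4 quartz): axe=2 flax=9 quartz=8 salt=1 wood=6
After 16 (gather 1 flax): axe=2 flax=10 quartz=8 salt=1 wood=6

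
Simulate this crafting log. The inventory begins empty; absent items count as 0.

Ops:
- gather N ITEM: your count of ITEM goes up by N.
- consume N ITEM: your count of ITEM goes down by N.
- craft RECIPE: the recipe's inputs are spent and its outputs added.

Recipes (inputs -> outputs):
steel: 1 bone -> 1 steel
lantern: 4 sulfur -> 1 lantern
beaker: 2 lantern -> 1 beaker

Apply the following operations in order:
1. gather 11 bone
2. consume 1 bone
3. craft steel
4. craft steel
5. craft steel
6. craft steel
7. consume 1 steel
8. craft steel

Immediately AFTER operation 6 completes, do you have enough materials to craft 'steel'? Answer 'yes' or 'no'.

Answer: yes

Derivation:
After 1 (gather 11 bone): bone=11
After 2 (consume 1 bone): bone=10
After 3 (craft steel): bone=9 steel=1
After 4 (craft steel): bone=8 steel=2
After 5 (craft steel): bone=7 steel=3
After 6 (craft steel): bone=6 steel=4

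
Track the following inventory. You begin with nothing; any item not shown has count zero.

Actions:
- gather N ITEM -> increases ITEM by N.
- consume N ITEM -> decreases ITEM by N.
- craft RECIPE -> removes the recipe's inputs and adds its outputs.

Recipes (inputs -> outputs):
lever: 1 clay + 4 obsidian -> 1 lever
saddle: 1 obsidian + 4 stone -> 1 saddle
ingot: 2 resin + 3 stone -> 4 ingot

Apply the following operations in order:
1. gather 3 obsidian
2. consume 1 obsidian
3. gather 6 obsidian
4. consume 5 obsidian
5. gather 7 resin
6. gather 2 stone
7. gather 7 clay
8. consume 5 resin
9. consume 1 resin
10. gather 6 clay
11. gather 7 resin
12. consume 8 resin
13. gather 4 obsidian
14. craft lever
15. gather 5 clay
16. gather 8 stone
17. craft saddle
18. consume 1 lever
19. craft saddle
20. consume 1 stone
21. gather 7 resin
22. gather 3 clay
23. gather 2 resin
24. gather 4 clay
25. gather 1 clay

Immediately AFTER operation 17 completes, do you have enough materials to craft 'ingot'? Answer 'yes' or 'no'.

Answer: no

Derivation:
After 1 (gather 3 obsidian): obsidian=3
After 2 (consume 1 obsidian): obsidian=2
After 3 (gather 6 obsidian): obsidian=8
After 4 (consume 5 obsidian): obsidian=3
After 5 (gather 7 resin): obsidian=3 resin=7
After 6 (gather 2 stone): obsidian=3 resin=7 stone=2
After 7 (gather 7 clay): clay=7 obsidian=3 resin=7 stone=2
After 8 (consume 5 resin): clay=7 obsidian=3 resin=2 stone=2
After 9 (consume 1 resin): clay=7 obsidian=3 resin=1 stone=2
After 10 (gather 6 clay): clay=13 obsidian=3 resin=1 stone=2
After 11 (gather 7 resin): clay=13 obsidian=3 resin=8 stone=2
After 12 (consume 8 resin): clay=13 obsidian=3 stone=2
After 13 (gather 4 obsidian): clay=13 obsidian=7 stone=2
After 14 (craft lever): clay=12 lever=1 obsidian=3 stone=2
After 15 (gather 5 clay): clay=17 lever=1 obsidian=3 stone=2
After 16 (gather 8 stone): clay=17 lever=1 obsidian=3 stone=10
After 17 (craft saddle): clay=17 lever=1 obsidian=2 saddle=1 stone=6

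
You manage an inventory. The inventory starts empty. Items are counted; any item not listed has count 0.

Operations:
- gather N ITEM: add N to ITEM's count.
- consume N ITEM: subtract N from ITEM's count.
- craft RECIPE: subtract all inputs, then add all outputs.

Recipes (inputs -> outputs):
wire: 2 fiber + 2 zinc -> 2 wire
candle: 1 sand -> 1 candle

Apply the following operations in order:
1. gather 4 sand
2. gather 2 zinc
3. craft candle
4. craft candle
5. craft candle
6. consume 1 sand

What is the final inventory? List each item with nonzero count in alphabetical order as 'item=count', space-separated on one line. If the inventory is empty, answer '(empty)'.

Answer: candle=3 zinc=2

Derivation:
After 1 (gather 4 sand): sand=4
After 2 (gather 2 zinc): sand=4 zinc=2
After 3 (craft candle): candle=1 sand=3 zinc=2
After 4 (craft candle): candle=2 sand=2 zinc=2
After 5 (craft candle): candle=3 sand=1 zinc=2
After 6 (consume 1 sand): candle=3 zinc=2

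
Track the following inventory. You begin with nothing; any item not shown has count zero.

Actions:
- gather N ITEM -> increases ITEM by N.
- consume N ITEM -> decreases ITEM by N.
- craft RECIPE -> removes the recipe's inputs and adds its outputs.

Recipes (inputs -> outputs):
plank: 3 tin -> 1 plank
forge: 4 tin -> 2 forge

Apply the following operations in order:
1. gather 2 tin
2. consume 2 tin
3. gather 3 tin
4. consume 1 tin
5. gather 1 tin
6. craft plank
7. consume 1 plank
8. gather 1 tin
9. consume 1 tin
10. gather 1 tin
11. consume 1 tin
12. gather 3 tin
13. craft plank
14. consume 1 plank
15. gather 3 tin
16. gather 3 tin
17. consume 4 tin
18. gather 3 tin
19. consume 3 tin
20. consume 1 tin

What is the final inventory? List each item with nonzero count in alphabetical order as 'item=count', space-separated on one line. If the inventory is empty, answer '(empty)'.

After 1 (gather 2 tin): tin=2
After 2 (consume 2 tin): (empty)
After 3 (gather 3 tin): tin=3
After 4 (consume 1 tin): tin=2
After 5 (gather 1 tin): tin=3
After 6 (craft plank): plank=1
After 7 (consume 1 plank): (empty)
After 8 (gather 1 tin): tin=1
After 9 (consume 1 tin): (empty)
After 10 (gather 1 tin): tin=1
After 11 (consume 1 tin): (empty)
After 12 (gather 3 tin): tin=3
After 13 (craft plank): plank=1
After 14 (consume 1 plank): (empty)
After 15 (gather 3 tin): tin=3
After 16 (gather 3 tin): tin=6
After 17 (consume 4 tin): tin=2
After 18 (gather 3 tin): tin=5
After 19 (consume 3 tin): tin=2
After 20 (consume 1 tin): tin=1

Answer: tin=1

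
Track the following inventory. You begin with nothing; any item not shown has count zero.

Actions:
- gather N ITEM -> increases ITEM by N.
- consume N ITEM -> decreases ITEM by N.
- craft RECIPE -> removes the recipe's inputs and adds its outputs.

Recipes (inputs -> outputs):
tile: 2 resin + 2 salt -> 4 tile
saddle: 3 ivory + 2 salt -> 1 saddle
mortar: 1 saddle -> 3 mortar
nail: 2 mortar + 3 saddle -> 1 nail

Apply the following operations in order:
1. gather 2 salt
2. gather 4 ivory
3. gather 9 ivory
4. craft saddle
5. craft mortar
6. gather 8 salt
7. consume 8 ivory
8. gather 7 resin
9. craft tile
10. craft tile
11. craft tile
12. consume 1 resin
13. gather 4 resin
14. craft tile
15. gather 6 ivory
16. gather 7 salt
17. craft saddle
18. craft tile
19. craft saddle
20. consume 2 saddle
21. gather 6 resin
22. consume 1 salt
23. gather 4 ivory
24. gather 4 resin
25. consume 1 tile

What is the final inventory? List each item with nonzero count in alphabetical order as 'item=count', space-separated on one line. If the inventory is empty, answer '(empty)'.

After 1 (gather 2 salt): salt=2
After 2 (gather 4 ivory): ivory=4 salt=2
After 3 (gather 9 ivory): ivory=13 salt=2
After 4 (craft saddle): ivory=10 saddle=1
After 5 (craft mortar): ivory=10 mortar=3
After 6 (gather 8 salt): ivory=10 mortar=3 salt=8
After 7 (consume 8 ivory): ivory=2 mortar=3 salt=8
After 8 (gather 7 resin): ivory=2 mortar=3 resin=7 salt=8
After 9 (craft tile): ivory=2 mortar=3 resin=5 salt=6 tile=4
After 10 (craft tile): ivory=2 mortar=3 resin=3 salt=4 tile=8
After 11 (craft tile): ivory=2 mortar=3 resin=1 salt=2 tile=12
After 12 (consume 1 resin): ivory=2 mortar=3 salt=2 tile=12
After 13 (gather 4 resin): ivory=2 mortar=3 resin=4 salt=2 tile=12
After 14 (craft tile): ivory=2 mortar=3 resin=2 tile=16
After 15 (gather 6 ivory): ivory=8 mortar=3 resin=2 tile=16
After 16 (gather 7 salt): ivory=8 mortar=3 resin=2 salt=7 tile=16
After 17 (craft saddle): ivory=5 mortar=3 resin=2 saddle=1 salt=5 tile=16
After 18 (craft tile): ivory=5 mortar=3 saddle=1 salt=3 tile=20
After 19 (craft saddle): ivory=2 mortar=3 saddle=2 salt=1 tile=20
After 20 (consume 2 saddle): ivory=2 mortar=3 salt=1 tile=20
After 21 (gather 6 resin): ivory=2 mortar=3 resin=6 salt=1 tile=20
After 22 (consume 1 salt): ivory=2 mortar=3 resin=6 tile=20
After 23 (gather 4 ivory): ivory=6 mortar=3 resin=6 tile=20
After 24 (gather 4 resin): ivory=6 mortar=3 resin=10 tile=20
After 25 (consume 1 tile): ivory=6 mortar=3 resin=10 tile=19

Answer: ivory=6 mortar=3 resin=10 tile=19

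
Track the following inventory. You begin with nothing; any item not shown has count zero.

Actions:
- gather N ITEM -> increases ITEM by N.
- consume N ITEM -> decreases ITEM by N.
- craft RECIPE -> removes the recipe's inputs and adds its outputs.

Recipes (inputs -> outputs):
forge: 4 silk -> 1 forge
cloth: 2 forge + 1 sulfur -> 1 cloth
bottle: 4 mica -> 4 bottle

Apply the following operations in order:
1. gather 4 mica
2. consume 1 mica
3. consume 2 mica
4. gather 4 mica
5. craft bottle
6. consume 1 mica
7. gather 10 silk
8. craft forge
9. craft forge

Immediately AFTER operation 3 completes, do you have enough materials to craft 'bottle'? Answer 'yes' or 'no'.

After 1 (gather 4 mica): mica=4
After 2 (consume 1 mica): mica=3
After 3 (consume 2 mica): mica=1

Answer: no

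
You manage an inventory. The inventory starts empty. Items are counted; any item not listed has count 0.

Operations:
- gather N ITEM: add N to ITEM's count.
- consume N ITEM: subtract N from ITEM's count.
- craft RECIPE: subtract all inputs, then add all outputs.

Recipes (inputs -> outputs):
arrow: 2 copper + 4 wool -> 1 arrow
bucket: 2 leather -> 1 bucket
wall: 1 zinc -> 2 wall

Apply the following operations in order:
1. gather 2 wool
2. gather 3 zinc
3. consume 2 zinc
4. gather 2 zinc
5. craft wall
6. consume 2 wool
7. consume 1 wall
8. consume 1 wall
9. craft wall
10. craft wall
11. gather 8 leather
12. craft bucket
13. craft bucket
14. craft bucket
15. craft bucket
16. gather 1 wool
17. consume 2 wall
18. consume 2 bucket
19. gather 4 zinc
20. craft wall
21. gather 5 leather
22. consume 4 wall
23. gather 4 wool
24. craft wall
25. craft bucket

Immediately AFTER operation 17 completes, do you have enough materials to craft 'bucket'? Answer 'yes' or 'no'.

After 1 (gather 2 wool): wool=2
After 2 (gather 3 zinc): wool=2 zinc=3
After 3 (consume 2 zinc): wool=2 zinc=1
After 4 (gather 2 zinc): wool=2 zinc=3
After 5 (craft wall): wall=2 wool=2 zinc=2
After 6 (consume 2 wool): wall=2 zinc=2
After 7 (consume 1 wall): wall=1 zinc=2
After 8 (consume 1 wall): zinc=2
After 9 (craft wall): wall=2 zinc=1
After 10 (craft wall): wall=4
After 11 (gather 8 leather): leather=8 wall=4
After 12 (craft bucket): bucket=1 leather=6 wall=4
After 13 (craft bucket): bucket=2 leather=4 wall=4
After 14 (craft bucket): bucket=3 leather=2 wall=4
After 15 (craft bucket): bucket=4 wall=4
After 16 (gather 1 wool): bucket=4 wall=4 wool=1
After 17 (consume 2 wall): bucket=4 wall=2 wool=1

Answer: no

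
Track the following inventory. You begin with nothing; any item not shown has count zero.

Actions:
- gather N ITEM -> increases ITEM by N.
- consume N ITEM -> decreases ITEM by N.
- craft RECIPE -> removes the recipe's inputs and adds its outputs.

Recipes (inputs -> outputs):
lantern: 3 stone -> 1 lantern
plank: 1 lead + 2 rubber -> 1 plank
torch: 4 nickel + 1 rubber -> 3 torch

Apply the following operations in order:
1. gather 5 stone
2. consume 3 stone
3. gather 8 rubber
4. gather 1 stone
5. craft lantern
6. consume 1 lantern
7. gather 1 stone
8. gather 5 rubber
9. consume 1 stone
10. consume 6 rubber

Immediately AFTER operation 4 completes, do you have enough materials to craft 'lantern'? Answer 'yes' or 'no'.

After 1 (gather 5 stone): stone=5
After 2 (consume 3 stone): stone=2
After 3 (gather 8 rubber): rubber=8 stone=2
After 4 (gather 1 stone): rubber=8 stone=3

Answer: yes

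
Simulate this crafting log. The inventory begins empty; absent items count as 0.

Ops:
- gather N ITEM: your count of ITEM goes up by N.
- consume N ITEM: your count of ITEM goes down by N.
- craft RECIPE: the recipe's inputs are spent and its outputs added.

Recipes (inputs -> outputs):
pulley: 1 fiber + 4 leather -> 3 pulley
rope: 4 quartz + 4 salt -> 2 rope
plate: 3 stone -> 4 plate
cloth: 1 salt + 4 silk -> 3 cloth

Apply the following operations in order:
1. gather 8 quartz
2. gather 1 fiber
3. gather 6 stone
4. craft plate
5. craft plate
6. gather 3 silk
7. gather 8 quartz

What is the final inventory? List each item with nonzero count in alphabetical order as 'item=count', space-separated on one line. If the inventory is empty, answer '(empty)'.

After 1 (gather 8 quartz): quartz=8
After 2 (gather 1 fiber): fiber=1 quartz=8
After 3 (gather 6 stone): fiber=1 quartz=8 stone=6
After 4 (craft plate): fiber=1 plate=4 quartz=8 stone=3
After 5 (craft plate): fiber=1 plate=8 quartz=8
After 6 (gather 3 silk): fiber=1 plate=8 quartz=8 silk=3
After 7 (gather 8 quartz): fiber=1 plate=8 quartz=16 silk=3

Answer: fiber=1 plate=8 quartz=16 silk=3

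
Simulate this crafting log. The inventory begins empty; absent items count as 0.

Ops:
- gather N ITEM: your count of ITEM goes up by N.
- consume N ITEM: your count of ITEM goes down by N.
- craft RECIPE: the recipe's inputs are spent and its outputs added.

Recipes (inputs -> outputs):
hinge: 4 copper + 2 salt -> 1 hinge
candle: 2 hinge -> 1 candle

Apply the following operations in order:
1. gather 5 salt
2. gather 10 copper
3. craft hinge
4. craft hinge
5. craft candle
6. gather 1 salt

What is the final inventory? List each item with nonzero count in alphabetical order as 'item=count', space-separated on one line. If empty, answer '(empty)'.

After 1 (gather 5 salt): salt=5
After 2 (gather 10 copper): copper=10 salt=5
After 3 (craft hinge): copper=6 hinge=1 salt=3
After 4 (craft hinge): copper=2 hinge=2 salt=1
After 5 (craft candle): candle=1 copper=2 salt=1
After 6 (gather 1 salt): candle=1 copper=2 salt=2

Answer: candle=1 copper=2 salt=2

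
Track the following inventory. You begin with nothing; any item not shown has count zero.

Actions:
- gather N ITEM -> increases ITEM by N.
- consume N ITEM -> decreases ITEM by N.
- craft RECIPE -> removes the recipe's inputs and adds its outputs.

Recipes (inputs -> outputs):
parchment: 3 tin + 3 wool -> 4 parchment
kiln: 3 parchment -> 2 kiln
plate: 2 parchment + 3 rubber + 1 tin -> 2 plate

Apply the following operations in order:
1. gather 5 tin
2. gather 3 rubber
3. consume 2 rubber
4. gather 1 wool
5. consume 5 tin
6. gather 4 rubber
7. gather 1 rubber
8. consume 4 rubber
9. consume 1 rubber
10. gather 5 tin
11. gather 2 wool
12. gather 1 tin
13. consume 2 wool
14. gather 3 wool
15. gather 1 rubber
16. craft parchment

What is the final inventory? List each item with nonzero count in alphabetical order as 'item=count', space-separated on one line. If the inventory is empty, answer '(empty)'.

Answer: parchment=4 rubber=2 tin=3 wool=1

Derivation:
After 1 (gather 5 tin): tin=5
After 2 (gather 3 rubber): rubber=3 tin=5
After 3 (consume 2 rubber): rubber=1 tin=5
After 4 (gather 1 wool): rubber=1 tin=5 wool=1
After 5 (consume 5 tin): rubber=1 wool=1
After 6 (gather 4 rubber): rubber=5 wool=1
After 7 (gather 1 rubber): rubber=6 wool=1
After 8 (consume 4 rubber): rubber=2 wool=1
After 9 (consume 1 rubber): rubber=1 wool=1
After 10 (gather 5 tin): rubber=1 tin=5 wool=1
After 11 (gather 2 wool): rubber=1 tin=5 wool=3
After 12 (gather 1 tin): rubber=1 tin=6 wool=3
After 13 (consume 2 wool): rubber=1 tin=6 wool=1
After 14 (gather 3 wool): rubber=1 tin=6 wool=4
After 15 (gather 1 rubber): rubber=2 tin=6 wool=4
After 16 (craft parchment): parchment=4 rubber=2 tin=3 wool=1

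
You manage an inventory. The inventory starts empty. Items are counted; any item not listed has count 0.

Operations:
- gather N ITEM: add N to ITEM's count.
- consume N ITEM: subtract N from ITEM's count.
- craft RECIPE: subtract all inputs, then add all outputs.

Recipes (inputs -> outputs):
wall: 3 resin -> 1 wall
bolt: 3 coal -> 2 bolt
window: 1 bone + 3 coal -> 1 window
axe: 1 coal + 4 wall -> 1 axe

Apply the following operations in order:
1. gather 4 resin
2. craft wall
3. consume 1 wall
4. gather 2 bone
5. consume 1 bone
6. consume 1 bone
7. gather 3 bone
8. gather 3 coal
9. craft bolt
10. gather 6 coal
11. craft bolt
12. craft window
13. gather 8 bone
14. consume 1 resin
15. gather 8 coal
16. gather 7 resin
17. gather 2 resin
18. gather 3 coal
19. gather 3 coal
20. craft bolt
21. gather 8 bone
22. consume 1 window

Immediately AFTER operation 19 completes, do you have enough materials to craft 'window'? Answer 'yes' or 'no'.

After 1 (gather 4 resin): resin=4
After 2 (craft wall): resin=1 wall=1
After 3 (consume 1 wall): resin=1
After 4 (gather 2 bone): bone=2 resin=1
After 5 (consume 1 bone): bone=1 resin=1
After 6 (consume 1 bone): resin=1
After 7 (gather 3 bone): bone=3 resin=1
After 8 (gather 3 coal): bone=3 coal=3 resin=1
After 9 (craft bolt): bolt=2 bone=3 resin=1
After 10 (gather 6 coal): bolt=2 bone=3 coal=6 resin=1
After 11 (craft bolt): bolt=4 bone=3 coal=3 resin=1
After 12 (craft window): bolt=4 bone=2 resin=1 window=1
After 13 (gather 8 bone): bolt=4 bone=10 resin=1 window=1
After 14 (consume 1 resin): bolt=4 bone=10 window=1
After 15 (gather 8 coal): bolt=4 bone=10 coal=8 window=1
After 16 (gather 7 resin): bolt=4 bone=10 coal=8 resin=7 window=1
After 17 (gather 2 resin): bolt=4 bone=10 coal=8 resin=9 window=1
After 18 (gather 3 coal): bolt=4 bone=10 coal=11 resin=9 window=1
After 19 (gather 3 coal): bolt=4 bone=10 coal=14 resin=9 window=1

Answer: yes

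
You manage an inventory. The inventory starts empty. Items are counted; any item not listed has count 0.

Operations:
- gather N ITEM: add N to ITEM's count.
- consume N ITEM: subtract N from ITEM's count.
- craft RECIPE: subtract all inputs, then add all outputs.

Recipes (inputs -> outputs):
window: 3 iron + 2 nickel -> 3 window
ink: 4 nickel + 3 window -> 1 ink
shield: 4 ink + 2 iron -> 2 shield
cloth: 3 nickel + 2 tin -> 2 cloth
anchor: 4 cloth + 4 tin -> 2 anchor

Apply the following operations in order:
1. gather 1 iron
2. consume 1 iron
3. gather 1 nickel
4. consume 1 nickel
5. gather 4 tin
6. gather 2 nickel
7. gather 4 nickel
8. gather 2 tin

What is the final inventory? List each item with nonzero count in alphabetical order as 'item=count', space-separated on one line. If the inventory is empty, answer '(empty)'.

Answer: nickel=6 tin=6

Derivation:
After 1 (gather 1 iron): iron=1
After 2 (consume 1 iron): (empty)
After 3 (gather 1 nickel): nickel=1
After 4 (consume 1 nickel): (empty)
After 5 (gather 4 tin): tin=4
After 6 (gather 2 nickel): nickel=2 tin=4
After 7 (gather 4 nickel): nickel=6 tin=4
After 8 (gather 2 tin): nickel=6 tin=6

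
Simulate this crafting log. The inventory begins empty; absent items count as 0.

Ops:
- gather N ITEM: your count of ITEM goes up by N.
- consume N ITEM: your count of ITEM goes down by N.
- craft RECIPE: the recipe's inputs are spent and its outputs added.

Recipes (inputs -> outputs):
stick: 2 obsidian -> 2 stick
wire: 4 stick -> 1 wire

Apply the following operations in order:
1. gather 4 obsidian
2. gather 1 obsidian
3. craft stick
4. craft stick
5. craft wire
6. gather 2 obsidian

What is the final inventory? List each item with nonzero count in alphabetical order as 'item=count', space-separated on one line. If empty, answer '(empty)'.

After 1 (gather 4 obsidian): obsidian=4
After 2 (gather 1 obsidian): obsidian=5
After 3 (craft stick): obsidian=3 stick=2
After 4 (craft stick): obsidian=1 stick=4
After 5 (craft wire): obsidian=1 wire=1
After 6 (gather 2 obsidian): obsidian=3 wire=1

Answer: obsidian=3 wire=1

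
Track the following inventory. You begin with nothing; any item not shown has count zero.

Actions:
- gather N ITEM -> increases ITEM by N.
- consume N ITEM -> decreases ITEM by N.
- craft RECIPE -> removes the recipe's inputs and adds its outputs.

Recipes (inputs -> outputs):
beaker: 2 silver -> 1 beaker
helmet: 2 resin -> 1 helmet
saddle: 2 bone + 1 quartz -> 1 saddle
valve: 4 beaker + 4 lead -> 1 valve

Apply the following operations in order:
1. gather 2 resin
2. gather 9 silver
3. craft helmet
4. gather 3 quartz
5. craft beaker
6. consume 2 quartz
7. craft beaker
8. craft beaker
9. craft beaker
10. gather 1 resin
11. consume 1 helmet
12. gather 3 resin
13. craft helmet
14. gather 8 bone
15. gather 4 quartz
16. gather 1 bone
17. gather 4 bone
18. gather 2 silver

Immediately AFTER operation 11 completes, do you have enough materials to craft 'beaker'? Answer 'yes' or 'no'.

Answer: no

Derivation:
After 1 (gather 2 resin): resin=2
After 2 (gather 9 silver): resin=2 silver=9
After 3 (craft helmet): helmet=1 silver=9
After 4 (gather 3 quartz): helmet=1 quartz=3 silver=9
After 5 (craft beaker): beaker=1 helmet=1 quartz=3 silver=7
After 6 (consume 2 quartz): beaker=1 helmet=1 quartz=1 silver=7
After 7 (craft beaker): beaker=2 helmet=1 quartz=1 silver=5
After 8 (craft beaker): beaker=3 helmet=1 quartz=1 silver=3
After 9 (craft beaker): beaker=4 helmet=1 quartz=1 silver=1
After 10 (gather 1 resin): beaker=4 helmet=1 quartz=1 resin=1 silver=1
After 11 (consume 1 helmet): beaker=4 quartz=1 resin=1 silver=1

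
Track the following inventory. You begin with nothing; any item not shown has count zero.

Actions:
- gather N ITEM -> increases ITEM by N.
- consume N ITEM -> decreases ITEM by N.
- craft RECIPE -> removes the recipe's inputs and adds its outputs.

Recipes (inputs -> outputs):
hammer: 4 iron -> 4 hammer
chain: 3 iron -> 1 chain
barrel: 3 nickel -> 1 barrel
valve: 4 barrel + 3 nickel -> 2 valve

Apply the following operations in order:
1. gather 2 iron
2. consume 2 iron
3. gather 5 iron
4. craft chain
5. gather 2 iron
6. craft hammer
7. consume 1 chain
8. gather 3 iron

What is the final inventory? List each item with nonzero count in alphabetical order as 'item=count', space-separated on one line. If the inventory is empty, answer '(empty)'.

Answer: hammer=4 iron=3

Derivation:
After 1 (gather 2 iron): iron=2
After 2 (consume 2 iron): (empty)
After 3 (gather 5 iron): iron=5
After 4 (craft chain): chain=1 iron=2
After 5 (gather 2 iron): chain=1 iron=4
After 6 (craft hammer): chain=1 hammer=4
After 7 (consume 1 chain): hammer=4
After 8 (gather 3 iron): hammer=4 iron=3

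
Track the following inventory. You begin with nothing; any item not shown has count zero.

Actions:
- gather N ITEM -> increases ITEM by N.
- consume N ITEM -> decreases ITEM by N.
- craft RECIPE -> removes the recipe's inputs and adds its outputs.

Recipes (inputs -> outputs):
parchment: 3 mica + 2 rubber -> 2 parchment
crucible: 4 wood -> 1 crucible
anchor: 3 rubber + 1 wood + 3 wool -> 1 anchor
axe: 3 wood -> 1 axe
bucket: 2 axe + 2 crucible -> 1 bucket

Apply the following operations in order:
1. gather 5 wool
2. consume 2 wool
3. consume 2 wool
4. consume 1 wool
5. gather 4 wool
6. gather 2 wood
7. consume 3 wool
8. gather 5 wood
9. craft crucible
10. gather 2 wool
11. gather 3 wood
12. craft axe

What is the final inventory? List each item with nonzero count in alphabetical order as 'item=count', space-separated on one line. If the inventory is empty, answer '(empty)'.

Answer: axe=1 crucible=1 wood=3 wool=3

Derivation:
After 1 (gather 5 wool): wool=5
After 2 (consume 2 wool): wool=3
After 3 (consume 2 wool): wool=1
After 4 (consume 1 wool): (empty)
After 5 (gather 4 wool): wool=4
After 6 (gather 2 wood): wood=2 wool=4
After 7 (consume 3 wool): wood=2 wool=1
After 8 (gather 5 wood): wood=7 wool=1
After 9 (craft crucible): crucible=1 wood=3 wool=1
After 10 (gather 2 wool): crucible=1 wood=3 wool=3
After 11 (gather 3 wood): crucible=1 wood=6 wool=3
After 12 (craft axe): axe=1 crucible=1 wood=3 wool=3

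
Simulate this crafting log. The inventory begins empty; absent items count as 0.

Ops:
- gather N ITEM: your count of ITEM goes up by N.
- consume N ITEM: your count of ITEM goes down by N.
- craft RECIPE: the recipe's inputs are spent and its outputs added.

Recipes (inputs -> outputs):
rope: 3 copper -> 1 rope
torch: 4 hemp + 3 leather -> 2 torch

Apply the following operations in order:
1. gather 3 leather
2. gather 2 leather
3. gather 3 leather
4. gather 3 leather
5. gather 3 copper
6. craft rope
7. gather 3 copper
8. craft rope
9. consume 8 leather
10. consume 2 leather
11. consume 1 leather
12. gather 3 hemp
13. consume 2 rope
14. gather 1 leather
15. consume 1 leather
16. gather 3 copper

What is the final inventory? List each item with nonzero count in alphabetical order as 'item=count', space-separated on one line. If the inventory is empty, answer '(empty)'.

Answer: copper=3 hemp=3

Derivation:
After 1 (gather 3 leather): leather=3
After 2 (gather 2 leather): leather=5
After 3 (gather 3 leather): leather=8
After 4 (gather 3 leather): leather=11
After 5 (gather 3 copper): copper=3 leather=11
After 6 (craft rope): leather=11 rope=1
After 7 (gather 3 copper): copper=3 leather=11 rope=1
After 8 (craft rope): leather=11 rope=2
After 9 (consume 8 leather): leather=3 rope=2
After 10 (consume 2 leather): leather=1 rope=2
After 11 (consume 1 leather): rope=2
After 12 (gather 3 hemp): hemp=3 rope=2
After 13 (consume 2 rope): hemp=3
After 14 (gather 1 leather): hemp=3 leather=1
After 15 (consume 1 leather): hemp=3
After 16 (gather 3 copper): copper=3 hemp=3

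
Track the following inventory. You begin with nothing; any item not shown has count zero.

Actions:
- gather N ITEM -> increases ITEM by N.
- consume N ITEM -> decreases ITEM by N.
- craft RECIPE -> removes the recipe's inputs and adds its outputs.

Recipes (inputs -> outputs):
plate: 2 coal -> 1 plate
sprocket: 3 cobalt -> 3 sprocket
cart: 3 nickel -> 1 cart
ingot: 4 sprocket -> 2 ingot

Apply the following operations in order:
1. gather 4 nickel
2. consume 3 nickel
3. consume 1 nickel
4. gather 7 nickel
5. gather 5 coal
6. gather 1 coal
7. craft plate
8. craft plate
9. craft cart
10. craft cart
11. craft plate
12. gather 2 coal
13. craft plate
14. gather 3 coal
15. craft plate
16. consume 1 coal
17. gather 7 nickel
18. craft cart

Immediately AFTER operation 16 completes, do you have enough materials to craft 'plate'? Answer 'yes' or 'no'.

After 1 (gather 4 nickel): nickel=4
After 2 (consume 3 nickel): nickel=1
After 3 (consume 1 nickel): (empty)
After 4 (gather 7 nickel): nickel=7
After 5 (gather 5 coal): coal=5 nickel=7
After 6 (gather 1 coal): coal=6 nickel=7
After 7 (craft plate): coal=4 nickel=7 plate=1
After 8 (craft plate): coal=2 nickel=7 plate=2
After 9 (craft cart): cart=1 coal=2 nickel=4 plate=2
After 10 (craft cart): cart=2 coal=2 nickel=1 plate=2
After 11 (craft plate): cart=2 nickel=1 plate=3
After 12 (gather 2 coal): cart=2 coal=2 nickel=1 plate=3
After 13 (craft plate): cart=2 nickel=1 plate=4
After 14 (gather 3 coal): cart=2 coal=3 nickel=1 plate=4
After 15 (craft plate): cart=2 coal=1 nickel=1 plate=5
After 16 (consume 1 coal): cart=2 nickel=1 plate=5

Answer: no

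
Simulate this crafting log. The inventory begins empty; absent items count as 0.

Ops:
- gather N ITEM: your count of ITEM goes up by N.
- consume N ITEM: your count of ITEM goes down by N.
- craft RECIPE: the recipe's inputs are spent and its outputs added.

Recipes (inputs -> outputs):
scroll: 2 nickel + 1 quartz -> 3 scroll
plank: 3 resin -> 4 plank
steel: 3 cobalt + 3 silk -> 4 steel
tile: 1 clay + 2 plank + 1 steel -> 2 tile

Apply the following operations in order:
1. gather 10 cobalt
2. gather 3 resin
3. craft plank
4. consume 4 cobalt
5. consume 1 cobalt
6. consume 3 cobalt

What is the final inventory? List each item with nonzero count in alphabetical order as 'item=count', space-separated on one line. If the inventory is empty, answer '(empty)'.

After 1 (gather 10 cobalt): cobalt=10
After 2 (gather 3 resin): cobalt=10 resin=3
After 3 (craft plank): cobalt=10 plank=4
After 4 (consume 4 cobalt): cobalt=6 plank=4
After 5 (consume 1 cobalt): cobalt=5 plank=4
After 6 (consume 3 cobalt): cobalt=2 plank=4

Answer: cobalt=2 plank=4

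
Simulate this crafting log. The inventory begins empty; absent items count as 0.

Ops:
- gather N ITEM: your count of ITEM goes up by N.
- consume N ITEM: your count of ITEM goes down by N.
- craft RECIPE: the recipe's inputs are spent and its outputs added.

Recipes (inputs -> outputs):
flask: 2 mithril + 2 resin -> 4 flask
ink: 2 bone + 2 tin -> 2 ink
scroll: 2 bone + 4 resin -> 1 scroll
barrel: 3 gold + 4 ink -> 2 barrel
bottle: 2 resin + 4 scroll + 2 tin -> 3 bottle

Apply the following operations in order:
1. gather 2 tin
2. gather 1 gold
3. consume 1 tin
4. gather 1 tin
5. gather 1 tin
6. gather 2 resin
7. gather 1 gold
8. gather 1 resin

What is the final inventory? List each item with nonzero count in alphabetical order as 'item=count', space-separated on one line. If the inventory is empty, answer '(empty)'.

Answer: gold=2 resin=3 tin=3

Derivation:
After 1 (gather 2 tin): tin=2
After 2 (gather 1 gold): gold=1 tin=2
After 3 (consume 1 tin): gold=1 tin=1
After 4 (gather 1 tin): gold=1 tin=2
After 5 (gather 1 tin): gold=1 tin=3
After 6 (gather 2 resin): gold=1 resin=2 tin=3
After 7 (gather 1 gold): gold=2 resin=2 tin=3
After 8 (gather 1 resin): gold=2 resin=3 tin=3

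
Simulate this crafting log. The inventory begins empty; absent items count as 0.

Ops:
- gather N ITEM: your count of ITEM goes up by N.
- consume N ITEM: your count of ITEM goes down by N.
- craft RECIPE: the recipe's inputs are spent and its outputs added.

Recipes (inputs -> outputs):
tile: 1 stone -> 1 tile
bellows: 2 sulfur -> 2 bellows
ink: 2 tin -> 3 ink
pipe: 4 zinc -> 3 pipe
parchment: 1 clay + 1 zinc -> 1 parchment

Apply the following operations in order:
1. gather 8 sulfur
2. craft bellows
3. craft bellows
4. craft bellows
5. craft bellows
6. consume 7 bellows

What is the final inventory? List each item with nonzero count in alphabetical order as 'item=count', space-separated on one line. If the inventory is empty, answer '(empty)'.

Answer: bellows=1

Derivation:
After 1 (gather 8 sulfur): sulfur=8
After 2 (craft bellows): bellows=2 sulfur=6
After 3 (craft bellows): bellows=4 sulfur=4
After 4 (craft bellows): bellows=6 sulfur=2
After 5 (craft bellows): bellows=8
After 6 (consume 7 bellows): bellows=1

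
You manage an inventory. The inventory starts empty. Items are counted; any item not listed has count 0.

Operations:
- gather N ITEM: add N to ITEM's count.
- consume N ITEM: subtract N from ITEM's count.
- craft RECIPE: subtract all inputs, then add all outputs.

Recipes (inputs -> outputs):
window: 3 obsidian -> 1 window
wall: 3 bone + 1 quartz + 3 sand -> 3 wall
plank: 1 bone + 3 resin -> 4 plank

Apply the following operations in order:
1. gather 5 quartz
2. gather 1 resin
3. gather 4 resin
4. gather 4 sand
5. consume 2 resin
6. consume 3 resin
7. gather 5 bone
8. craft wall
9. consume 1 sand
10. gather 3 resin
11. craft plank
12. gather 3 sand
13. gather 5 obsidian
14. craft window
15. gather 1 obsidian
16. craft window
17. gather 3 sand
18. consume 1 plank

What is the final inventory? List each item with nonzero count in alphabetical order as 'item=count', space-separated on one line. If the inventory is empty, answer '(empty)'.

Answer: bone=1 plank=3 quartz=4 sand=6 wall=3 window=2

Derivation:
After 1 (gather 5 quartz): quartz=5
After 2 (gather 1 resin): quartz=5 resin=1
After 3 (gather 4 resin): quartz=5 resin=5
After 4 (gather 4 sand): quartz=5 resin=5 sand=4
After 5 (consume 2 resin): quartz=5 resin=3 sand=4
After 6 (consume 3 resin): quartz=5 sand=4
After 7 (gather 5 bone): bone=5 quartz=5 sand=4
After 8 (craft wall): bone=2 quartz=4 sand=1 wall=3
After 9 (consume 1 sand): bone=2 quartz=4 wall=3
After 10 (gather 3 resin): bone=2 quartz=4 resin=3 wall=3
After 11 (craft plank): bone=1 plank=4 quartz=4 wall=3
After 12 (gather 3 sand): bone=1 plank=4 quartz=4 sand=3 wall=3
After 13 (gather 5 obsidian): bone=1 obsidian=5 plank=4 quartz=4 sand=3 wall=3
After 14 (craft window): bone=1 obsidian=2 plank=4 quartz=4 sand=3 wall=3 window=1
After 15 (gather 1 obsidian): bone=1 obsidian=3 plank=4 quartz=4 sand=3 wall=3 window=1
After 16 (craft window): bone=1 plank=4 quartz=4 sand=3 wall=3 window=2
After 17 (gather 3 sand): bone=1 plank=4 quartz=4 sand=6 wall=3 window=2
After 18 (consume 1 plank): bone=1 plank=3 quartz=4 sand=6 wall=3 window=2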